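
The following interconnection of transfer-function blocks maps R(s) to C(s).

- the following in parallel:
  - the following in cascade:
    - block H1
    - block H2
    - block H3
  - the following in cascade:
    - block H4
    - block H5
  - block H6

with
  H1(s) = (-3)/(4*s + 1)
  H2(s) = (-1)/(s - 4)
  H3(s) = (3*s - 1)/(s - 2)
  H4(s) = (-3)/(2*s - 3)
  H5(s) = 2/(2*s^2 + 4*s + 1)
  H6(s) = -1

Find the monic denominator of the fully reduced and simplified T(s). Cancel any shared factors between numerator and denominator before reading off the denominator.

Reducing step by step:

(1) combine H1, H2, H3 in series -> (9*s - 3)/(4*s^3 - 23*s^2 + 26*s + 8)
(2) multiply H4, H5 (series) -> (-6)/(4*s^3 + 2*s^2 - 10*s - 3)
(3) combine (H1*H2*H3), (H4*H5), H6 in parallel -> (-16*s^6 + 84*s^5 + 18*s^4 - 320*s^3 + 217*s^2 + 5*s - 15)/(16*s^6 - 84*s^5 + 18*s^4 + 302*s^3 - 175*s^2 - 158*s - 24)
Step 3 gives the fully reduced T(s), with no common factor left to cancel. The denominator's leading coefficient is 16, so divide each of its coefficients by 16 to get the monic form.

Answer: s^6 - 21*s^5/4 + 9*s^4/8 + 151*s^3/8 - 175*s^2/16 - 79*s/8 - 3/2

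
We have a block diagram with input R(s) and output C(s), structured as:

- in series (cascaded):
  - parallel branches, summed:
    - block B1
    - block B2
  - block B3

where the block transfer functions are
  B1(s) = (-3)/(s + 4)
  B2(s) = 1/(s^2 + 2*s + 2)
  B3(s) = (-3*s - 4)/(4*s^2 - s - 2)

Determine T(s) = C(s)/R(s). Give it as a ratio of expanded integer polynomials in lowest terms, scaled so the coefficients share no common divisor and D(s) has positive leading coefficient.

The answer is (9*s^3 + 27*s^2 + 26*s + 8)/(4*s^5 + 23*s^4 + 32*s^3 + 10*s^2 - 28*s - 16).

Reasoning:
Step 1 - add B1, B2 (parallel), giving (-3*s^2 - 5*s - 2)/(s^3 + 6*s^2 + 10*s + 8)
Step 2 - multiply (B1+B2), B3 (series), giving the overall T(s)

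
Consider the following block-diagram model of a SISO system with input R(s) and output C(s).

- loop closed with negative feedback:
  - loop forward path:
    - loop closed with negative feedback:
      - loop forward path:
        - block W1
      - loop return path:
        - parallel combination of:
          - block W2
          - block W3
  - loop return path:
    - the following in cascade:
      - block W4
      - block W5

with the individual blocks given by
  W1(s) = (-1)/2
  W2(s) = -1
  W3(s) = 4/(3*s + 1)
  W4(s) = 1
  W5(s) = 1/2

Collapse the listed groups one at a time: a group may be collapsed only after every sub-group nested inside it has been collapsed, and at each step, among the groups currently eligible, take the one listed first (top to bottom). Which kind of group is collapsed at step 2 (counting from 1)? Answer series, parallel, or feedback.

Answer: feedback

Working:
[1] combine W2, W3 in parallel
[2] collapse the loop (W1 forward, (W2+W3) return)
[3] reduce the series chain W4, W5
[4] feedback reduction of [W1/(1+W1*(W2+W3))], (W4*W5)
The group at step 2 is a feedback group.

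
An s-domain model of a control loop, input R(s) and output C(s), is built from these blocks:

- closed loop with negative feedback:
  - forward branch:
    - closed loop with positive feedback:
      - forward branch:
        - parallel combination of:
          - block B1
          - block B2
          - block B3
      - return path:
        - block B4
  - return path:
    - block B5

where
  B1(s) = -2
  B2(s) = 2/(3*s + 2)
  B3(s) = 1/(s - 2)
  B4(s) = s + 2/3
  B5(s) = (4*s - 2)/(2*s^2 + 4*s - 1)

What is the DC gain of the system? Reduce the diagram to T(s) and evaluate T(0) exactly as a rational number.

Step 1: add B1, B2, B3 (parallel): (-6*s^2 + 13*s + 6)/(3*s^2 - 4*s - 4)
Step 2: apply the feedback formula to (B1+B2+B3), B4: (-18*s^2 + 39*s + 18)/(18*s^3 - 18*s^2 - 56*s - 24)
Step 3: close the feedback loop around [(B1+B2+B3)/(1-(B1+B2+B3)*B4)], B5: (-36*s^4 + 6*s^3 + 210*s^2 + 33*s - 18)/(36*s^5 + 36*s^4 - 274*s^3 - 62*s^2 - 46*s - 12)
The step-3 result is T(s). Setting s = 0: T(0) = -18/(-12) = 3/2.

Final answer: 3/2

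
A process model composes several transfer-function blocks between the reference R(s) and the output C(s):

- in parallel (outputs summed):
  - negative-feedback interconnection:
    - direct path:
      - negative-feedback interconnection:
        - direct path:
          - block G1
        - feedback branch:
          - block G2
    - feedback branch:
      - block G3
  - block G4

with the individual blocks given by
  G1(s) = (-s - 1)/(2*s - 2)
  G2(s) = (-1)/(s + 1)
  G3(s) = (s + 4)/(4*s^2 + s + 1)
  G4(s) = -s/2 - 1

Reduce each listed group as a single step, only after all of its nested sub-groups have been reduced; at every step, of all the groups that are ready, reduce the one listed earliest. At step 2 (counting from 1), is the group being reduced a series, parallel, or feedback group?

Answer: feedback

Working:
(1) reduce the feedback loop with forward G1 and return G2
(2) apply the feedback formula to [G1/(1+G1*G2)], G3
(3) sum the parallel branches [[G1/(1+G1*G2)]/(1+[G1/(1+G1*G2)]*G3)], G4
At step 2 the group reduced is feedback.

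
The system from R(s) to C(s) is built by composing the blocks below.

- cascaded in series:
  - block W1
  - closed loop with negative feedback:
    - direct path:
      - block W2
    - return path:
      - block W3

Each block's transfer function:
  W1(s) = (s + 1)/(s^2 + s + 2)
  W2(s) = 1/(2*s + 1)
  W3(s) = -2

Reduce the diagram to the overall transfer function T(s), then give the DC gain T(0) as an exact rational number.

1. feedback reduction of W2, W3: 1/(2*s - 1)
2. cascade W1, [W2/(1+W2*W3)]: (s + 1)/(2*s^3 + s^2 + 3*s - 2)
DC gain: substitute s = 0 into T(s) from step 2: T(0) = 1/(-2) = -1/2.

Answer: -1/2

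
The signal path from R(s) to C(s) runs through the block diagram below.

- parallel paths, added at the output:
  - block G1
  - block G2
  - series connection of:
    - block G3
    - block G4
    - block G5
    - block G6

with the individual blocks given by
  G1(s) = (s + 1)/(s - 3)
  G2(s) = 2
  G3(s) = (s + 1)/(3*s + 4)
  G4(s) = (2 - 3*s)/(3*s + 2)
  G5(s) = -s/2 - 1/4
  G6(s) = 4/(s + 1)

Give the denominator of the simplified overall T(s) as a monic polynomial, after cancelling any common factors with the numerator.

Answer: s^3 - s^2 - 46*s/9 - 8/3

Working:
Step 1: combine G3, G4, G5, G6 in series; result (6*s^2 - s - 2)/(9*s^2 + 18*s + 8)
Step 2: parallel reduction of G1, G2, (G3*G4*G5*G6); result (33*s^3 - 10*s^2 - 65*s - 34)/(9*s^3 - 9*s^2 - 46*s - 24)
That last expression is T(s), already simplified. Scaling its denominator by 1/9 (the reciprocal of the leading coefficient) yields the monic denominator.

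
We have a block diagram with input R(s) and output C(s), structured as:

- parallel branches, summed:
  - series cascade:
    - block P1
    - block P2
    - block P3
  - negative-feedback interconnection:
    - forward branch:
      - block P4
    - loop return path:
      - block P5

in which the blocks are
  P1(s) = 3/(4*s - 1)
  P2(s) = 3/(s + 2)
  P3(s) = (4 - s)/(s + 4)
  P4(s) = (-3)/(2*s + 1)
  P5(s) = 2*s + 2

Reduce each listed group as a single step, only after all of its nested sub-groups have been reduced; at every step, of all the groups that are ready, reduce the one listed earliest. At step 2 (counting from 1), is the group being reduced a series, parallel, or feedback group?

(1) series reduction of P1, P2, P3
(2) apply the feedback formula to P4, P5
(3) sum the parallel branches (P1*P2*P3), [P4/(1+P4*P5)]
So the answer for step 2 is feedback.

Final answer: feedback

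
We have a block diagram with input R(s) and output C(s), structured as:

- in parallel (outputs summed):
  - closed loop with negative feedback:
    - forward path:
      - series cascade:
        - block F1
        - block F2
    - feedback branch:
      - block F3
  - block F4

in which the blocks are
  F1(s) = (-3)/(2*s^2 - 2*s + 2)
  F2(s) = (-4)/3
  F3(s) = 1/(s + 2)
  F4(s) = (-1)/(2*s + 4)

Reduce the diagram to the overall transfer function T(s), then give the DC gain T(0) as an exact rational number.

(1) combine F1, F2 in series = 2/(s^2 - s + 1)
(2) collapse the loop ((F1*F2) forward, F3 return) = (2*s + 4)/(s^3 + s^2 - s + 4)
(3) reduce the parallel group [(F1*F2)/(1+(F1*F2)*F3)], F4 = (-s^3 + 3*s^2 + 17*s + 12)/(2*s^4 + 6*s^3 + 2*s^2 + 4*s + 16)
That last expression is T(s); at s = 0 only the constant terms survive, so T(0) = 12/16 = 3/4.

Answer: 3/4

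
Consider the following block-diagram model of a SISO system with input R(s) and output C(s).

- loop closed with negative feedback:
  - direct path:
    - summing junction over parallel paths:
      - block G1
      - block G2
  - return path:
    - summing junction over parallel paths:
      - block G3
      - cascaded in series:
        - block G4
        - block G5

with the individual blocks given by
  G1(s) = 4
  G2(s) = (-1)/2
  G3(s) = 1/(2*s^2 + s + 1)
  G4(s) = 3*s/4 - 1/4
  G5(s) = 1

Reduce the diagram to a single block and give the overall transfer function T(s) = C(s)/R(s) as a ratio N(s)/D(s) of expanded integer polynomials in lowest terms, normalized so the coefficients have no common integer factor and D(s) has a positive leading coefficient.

[1] sum the parallel branches G1, G2 = 7/2
[2] reduce the series chain G4, G5 = 3*s/4 - 1/4
[3] combine G3, (G4*G5) in parallel = (6*s^3 + s^2 + 2*s + 3)/(8*s^2 + 4*s + 4)
[4] collapse the loop ((G1+G2) forward, (G3+(G4*G5)) return): this yields T(s), and no further normalization is needed

Answer: (56*s^2 + 28*s + 28)/(42*s^3 + 23*s^2 + 22*s + 29)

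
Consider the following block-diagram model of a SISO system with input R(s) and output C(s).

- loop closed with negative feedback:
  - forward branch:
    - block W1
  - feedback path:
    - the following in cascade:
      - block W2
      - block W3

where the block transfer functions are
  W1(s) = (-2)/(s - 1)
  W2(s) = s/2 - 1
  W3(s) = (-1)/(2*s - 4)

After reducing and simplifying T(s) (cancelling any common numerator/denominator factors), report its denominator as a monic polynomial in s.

First reduce the diagram to T(s).

Step 1: combine W2, W3 in series = (-1)/4
Step 2: close the feedback loop around W1, (W2*W3) = (-4)/(2*s - 1)
The result of step 2 is T(s) in lowest terms. Its denominator has leading coefficient 2; dividing the denominator through by 2 makes it monic.

Answer: s - 1/2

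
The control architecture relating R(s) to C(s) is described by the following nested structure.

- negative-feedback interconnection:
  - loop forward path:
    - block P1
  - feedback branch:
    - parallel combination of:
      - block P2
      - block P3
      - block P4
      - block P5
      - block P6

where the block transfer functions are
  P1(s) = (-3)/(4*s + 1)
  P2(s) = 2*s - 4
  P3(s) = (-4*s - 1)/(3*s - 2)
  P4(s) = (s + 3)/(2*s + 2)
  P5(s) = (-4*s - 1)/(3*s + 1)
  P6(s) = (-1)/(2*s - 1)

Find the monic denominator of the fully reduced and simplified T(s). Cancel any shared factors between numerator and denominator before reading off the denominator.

Reducing step by step:

(1) add P2, P3, P4, P5, P6 (parallel), giving (72*s^5 - 210*s^4 - 123*s^3 + 122*s^2 + 15*s - 8)/(36*s^4 + 6*s^3 - 32*s^2 + 2*s + 4)
(2) close the feedback loop around P1, (P2+P3+P4+P5+P6), giving (108*s^4 + 18*s^3 - 96*s^2 + 6*s + 12)/(72*s^5 - 690*s^4 - 247*s^3 + 390*s^2 + 27*s - 28)
The result of step 2 is T(s) in lowest terms. Its denominator has leading coefficient 72; dividing the denominator through by 72 makes it monic.

Answer: s^5 - 115*s^4/12 - 247*s^3/72 + 65*s^2/12 + 3*s/8 - 7/18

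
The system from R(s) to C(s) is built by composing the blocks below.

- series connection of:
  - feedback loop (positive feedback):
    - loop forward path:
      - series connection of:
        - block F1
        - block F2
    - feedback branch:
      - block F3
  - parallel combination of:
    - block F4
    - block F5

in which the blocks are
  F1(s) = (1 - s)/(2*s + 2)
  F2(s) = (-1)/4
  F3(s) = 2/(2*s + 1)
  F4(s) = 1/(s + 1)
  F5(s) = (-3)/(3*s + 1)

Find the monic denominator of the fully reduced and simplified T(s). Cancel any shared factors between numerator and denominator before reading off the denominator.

The answer is s^4 + 65*s^3/24 + 67*s^2/24 + 31*s/24 + 5/24.

Reasoning:
1. reduce the series chain F1, F2; result (s - 1)/(8*s + 8)
2. feedback reduction of (F1*F2), F3; result (2*s^2 - s - 1)/(16*s^2 + 22*s + 10)
3. add F4, F5 (parallel); result (-2)/(3*s^2 + 4*s + 1)
4. reduce the series chain [(F1*F2)/(1-(F1*F2)*F3)], (F4+F5); result (-2*s^2 + s + 1)/(24*s^4 + 65*s^3 + 67*s^2 + 31*s + 5)
The result of step 4 is T(s) in lowest terms. Its denominator has leading coefficient 24; dividing the denominator through by 24 makes it monic.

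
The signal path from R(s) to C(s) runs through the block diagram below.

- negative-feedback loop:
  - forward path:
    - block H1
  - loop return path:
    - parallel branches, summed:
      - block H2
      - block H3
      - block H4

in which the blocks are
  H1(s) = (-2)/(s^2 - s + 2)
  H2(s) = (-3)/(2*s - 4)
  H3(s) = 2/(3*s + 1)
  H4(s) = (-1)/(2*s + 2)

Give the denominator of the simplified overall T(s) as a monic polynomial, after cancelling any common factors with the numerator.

Step 1 - combine H2, H3, H4 in parallel; result (-8*s^2 - 11*s - 9)/(6*s^3 - 4*s^2 - 14*s - 4)
Step 2 - feedback reduction of H1, (H2+H3+H4); result (-6*s^3 + 4*s^2 + 14*s + 4)/(3*s^5 - 5*s^4 + s^3 + 9*s^2 - s + 5)
That last expression is T(s), already simplified. Scaling its denominator by 1/3 (the reciprocal of the leading coefficient) yields the monic denominator.

Hence the answer: s^5 - 5*s^4/3 + s^3/3 + 3*s^2 - s/3 + 5/3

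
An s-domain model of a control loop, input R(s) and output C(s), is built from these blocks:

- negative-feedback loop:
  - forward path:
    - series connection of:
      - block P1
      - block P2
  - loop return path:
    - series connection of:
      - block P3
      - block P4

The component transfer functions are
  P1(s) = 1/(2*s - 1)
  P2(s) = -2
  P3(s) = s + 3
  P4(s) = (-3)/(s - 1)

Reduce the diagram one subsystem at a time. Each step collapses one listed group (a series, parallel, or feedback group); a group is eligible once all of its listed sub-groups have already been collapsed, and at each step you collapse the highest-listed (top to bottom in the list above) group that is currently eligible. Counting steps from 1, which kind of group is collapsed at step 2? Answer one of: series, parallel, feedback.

The answer is series.

Reasoning:
[1] cascade P1, P2
[2] reduce the series chain P3, P4
[3] collapse the loop ((P1*P2) forward, (P3*P4) return)
So the answer for step 2 is series.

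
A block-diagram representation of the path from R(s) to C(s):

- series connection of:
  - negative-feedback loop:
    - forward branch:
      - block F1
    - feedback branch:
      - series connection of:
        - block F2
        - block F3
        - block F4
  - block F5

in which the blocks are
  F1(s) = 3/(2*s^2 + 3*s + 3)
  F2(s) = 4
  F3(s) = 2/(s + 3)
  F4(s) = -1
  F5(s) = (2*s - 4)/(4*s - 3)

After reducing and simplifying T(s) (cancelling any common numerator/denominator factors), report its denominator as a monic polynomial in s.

Step 1 - cascade F2, F3, F4 = (-8)/(s + 3)
Step 2 - apply the feedback formula to F1, (F2*F3*F4) = (3*s + 9)/(2*s^3 + 9*s^2 + 12*s - 15)
Step 3 - reduce the series chain [F1/(1+F1*(F2*F3*F4))], F5 = (6*s^2 + 6*s - 36)/(8*s^4 + 30*s^3 + 21*s^2 - 96*s + 45)
That last expression is T(s), already simplified. Scaling its denominator by 1/8 (the reciprocal of the leading coefficient) yields the monic denominator.

Hence the answer: s^4 + 15*s^3/4 + 21*s^2/8 - 12*s + 45/8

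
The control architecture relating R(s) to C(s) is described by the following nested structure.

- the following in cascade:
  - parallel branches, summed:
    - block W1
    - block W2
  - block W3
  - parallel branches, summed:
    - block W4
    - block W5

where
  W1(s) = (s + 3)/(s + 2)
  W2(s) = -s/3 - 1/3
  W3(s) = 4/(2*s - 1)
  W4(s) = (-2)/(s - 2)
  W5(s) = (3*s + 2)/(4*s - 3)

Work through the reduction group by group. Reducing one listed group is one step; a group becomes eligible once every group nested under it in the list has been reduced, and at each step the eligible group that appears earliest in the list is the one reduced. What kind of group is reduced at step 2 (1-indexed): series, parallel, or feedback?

Answer: parallel

Working:
1. reduce the parallel group W1, W2
2. add W4, W5 (parallel)
3. cascade (W1+W2), W3, (W4+W5)
At step 2 the group reduced is parallel.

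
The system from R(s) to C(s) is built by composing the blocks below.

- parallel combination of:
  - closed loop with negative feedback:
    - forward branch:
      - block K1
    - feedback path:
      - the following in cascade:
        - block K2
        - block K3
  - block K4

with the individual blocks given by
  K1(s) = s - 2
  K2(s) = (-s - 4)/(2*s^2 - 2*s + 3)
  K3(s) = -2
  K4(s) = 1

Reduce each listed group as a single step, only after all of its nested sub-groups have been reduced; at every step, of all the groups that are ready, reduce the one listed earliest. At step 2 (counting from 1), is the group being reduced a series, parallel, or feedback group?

1. multiply K2, K3 (series)
2. apply the feedback formula to K1, (K2*K3)
3. reduce the parallel group [K1/(1+K1*(K2*K3))], K4
The group at step 2 is a feedback group.

Therefore the answer is feedback.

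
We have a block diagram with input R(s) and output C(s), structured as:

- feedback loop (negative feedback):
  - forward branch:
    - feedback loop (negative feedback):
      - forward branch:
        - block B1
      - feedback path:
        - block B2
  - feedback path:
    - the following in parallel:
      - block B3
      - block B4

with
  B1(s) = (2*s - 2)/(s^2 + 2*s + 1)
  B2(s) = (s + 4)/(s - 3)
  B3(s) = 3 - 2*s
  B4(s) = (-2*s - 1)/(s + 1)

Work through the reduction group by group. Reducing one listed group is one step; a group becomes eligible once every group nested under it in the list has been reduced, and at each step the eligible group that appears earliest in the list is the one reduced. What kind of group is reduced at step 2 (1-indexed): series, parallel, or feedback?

Answer: parallel

Working:
Step 1 - feedback reduction of B1, B2
Step 2 - add B3, B4 (parallel)
Step 3 - close the feedback loop around [B1/(1+B1*B2)], (B3+B4)
Step 2: parallel.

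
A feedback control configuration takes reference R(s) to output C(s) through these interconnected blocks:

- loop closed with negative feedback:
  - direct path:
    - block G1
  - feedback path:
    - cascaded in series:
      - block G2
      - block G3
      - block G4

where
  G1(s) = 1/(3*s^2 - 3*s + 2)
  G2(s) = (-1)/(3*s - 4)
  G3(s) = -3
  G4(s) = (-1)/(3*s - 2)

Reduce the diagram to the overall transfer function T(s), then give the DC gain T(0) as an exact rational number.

Reducing step by step:

Step 1: reduce the series chain G2, G3, G4; result (-3)/(9*s^2 - 18*s + 8)
Step 2: reduce the feedback loop with forward G1 and return (G2*G3*G4); result (9*s^2 - 18*s + 8)/(27*s^4 - 81*s^3 + 96*s^2 - 60*s + 13)
That last expression is T(s); at s = 0 only the constant terms survive, so T(0) = 8/13.

Answer: 8/13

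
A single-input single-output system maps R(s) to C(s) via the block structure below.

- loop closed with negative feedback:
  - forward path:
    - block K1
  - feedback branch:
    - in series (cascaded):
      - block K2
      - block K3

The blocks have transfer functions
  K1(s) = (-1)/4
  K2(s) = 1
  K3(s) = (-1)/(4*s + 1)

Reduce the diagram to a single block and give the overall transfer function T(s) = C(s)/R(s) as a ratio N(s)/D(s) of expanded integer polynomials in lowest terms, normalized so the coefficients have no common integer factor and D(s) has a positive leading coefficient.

Reducing step by step:

1. cascade K2, K3; result (-1)/(4*s + 1)
2. close the feedback loop around K1, (K2*K3), which is the overall transfer function T(s) = C(s)/R(s) in lowest terms

Answer: (-4*s - 1)/(16*s + 5)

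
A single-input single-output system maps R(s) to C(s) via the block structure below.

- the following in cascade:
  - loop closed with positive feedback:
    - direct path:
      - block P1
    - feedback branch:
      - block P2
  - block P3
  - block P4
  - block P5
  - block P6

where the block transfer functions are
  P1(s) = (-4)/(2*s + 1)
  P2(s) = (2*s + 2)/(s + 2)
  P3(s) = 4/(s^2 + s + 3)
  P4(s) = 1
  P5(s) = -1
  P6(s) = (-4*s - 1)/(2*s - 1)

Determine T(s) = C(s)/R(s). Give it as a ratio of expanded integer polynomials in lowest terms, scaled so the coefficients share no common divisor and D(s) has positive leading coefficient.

Reducing step by step:

Step 1. reduce the feedback loop with forward P1 and return P2: (-4*s - 8)/(2*s^2 + 13*s + 10)
Step 2. cascade [P1/(1-P1*P2)], P3, P4, P5, P6 - this is the overall T(s), already in the required normalized form

Answer: (-64*s^2 - 144*s - 32)/(4*s^5 + 28*s^4 + 43*s^3 + 69*s^2 + 11*s - 30)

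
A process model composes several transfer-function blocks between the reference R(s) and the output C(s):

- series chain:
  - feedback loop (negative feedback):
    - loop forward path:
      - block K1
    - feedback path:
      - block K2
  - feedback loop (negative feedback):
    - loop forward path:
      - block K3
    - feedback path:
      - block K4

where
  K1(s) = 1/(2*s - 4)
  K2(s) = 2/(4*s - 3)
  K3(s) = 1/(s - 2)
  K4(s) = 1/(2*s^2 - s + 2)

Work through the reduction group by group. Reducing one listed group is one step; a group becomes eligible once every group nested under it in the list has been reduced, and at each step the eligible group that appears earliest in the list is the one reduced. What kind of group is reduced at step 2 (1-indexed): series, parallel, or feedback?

Step 1. apply the feedback formula to K1, K2
Step 2. apply the feedback formula to K3, K4
Step 3. cascade [K1/(1+K1*K2)], [K3/(1+K3*K4)]
Step 2: feedback.

Final answer: feedback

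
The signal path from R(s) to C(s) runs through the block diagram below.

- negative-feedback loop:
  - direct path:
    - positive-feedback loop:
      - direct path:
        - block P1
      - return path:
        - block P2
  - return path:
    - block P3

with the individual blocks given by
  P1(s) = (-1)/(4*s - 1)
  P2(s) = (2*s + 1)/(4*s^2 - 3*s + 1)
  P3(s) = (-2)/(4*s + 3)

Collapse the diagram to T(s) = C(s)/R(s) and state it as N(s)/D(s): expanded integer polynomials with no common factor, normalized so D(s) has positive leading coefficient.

1. reduce the feedback loop with forward P1 and return P2, giving (-4*s^2 + 3*s - 1)/(16*s^3 - 16*s^2 + 9*s)
2. reduce the feedback loop with forward [P1/(1-P1*P2)] and return P3 - this is the overall T(s), already in the required normalized form

Hence the answer: (-16*s^3 + 5*s - 3)/(64*s^4 - 16*s^3 - 4*s^2 + 21*s + 2)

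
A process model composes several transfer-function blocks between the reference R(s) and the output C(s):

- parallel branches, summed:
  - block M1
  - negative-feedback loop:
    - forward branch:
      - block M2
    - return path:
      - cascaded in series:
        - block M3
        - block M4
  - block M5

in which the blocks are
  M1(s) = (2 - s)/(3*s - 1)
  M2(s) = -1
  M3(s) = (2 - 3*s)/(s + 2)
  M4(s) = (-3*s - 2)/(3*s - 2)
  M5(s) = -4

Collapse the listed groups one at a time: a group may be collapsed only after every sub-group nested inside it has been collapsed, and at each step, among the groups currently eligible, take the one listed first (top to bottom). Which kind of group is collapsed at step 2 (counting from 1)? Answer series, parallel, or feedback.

1. reduce the series chain M3, M4
2. reduce the feedback loop with forward M2 and return (M3*M4)
3. reduce the parallel group M1, [M2/(1+M2*(M3*M4))], M5
At step 2 the group reduced is feedback.

Therefore the answer is feedback.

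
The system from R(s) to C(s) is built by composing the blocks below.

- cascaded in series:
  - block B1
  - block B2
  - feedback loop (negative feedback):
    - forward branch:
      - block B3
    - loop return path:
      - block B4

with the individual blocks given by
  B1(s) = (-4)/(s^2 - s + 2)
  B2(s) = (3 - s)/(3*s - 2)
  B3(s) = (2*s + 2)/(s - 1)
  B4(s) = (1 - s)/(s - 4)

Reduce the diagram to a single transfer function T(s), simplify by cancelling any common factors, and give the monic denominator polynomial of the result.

First reduce the diagram to T(s).

(1) apply the feedback formula to B3, B4: (-2*s^2 + 6*s + 8)/(s^2 + 5*s - 6)
(2) cascade B1, B2, [B3/(1+B3*B4)]: (-8*s^3 + 48*s^2 - 40*s - 96)/(3*s^5 + 10*s^4 - 35*s^3 + 66*s^2 - 68*s + 24)
T(s) is the step-2 result (common factors already cancelled). Leading coefficient of the denominator: 3. Divide through by 3 for the monic polynomial.

Answer: s^5 + 10*s^4/3 - 35*s^3/3 + 22*s^2 - 68*s/3 + 8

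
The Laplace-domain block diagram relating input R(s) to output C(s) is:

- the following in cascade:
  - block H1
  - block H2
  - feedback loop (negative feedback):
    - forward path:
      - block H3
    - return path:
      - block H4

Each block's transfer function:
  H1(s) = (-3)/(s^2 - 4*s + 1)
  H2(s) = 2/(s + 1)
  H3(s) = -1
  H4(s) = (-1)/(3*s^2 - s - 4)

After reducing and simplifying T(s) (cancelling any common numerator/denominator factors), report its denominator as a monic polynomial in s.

Reducing step by step:

Step 1: close the feedback loop around H3, H4: (-3*s^2 + s + 4)/(3*s^2 - s - 3)
Step 2: combine H1, H2, [H3/(1+H3*H4)] in series: (18*s - 24)/(3*s^4 - 13*s^3 + 4*s^2 + 11*s - 3)
The result of step 2 is T(s) in lowest terms. Its denominator has leading coefficient 3; dividing the denominator through by 3 makes it monic.

Answer: s^4 - 13*s^3/3 + 4*s^2/3 + 11*s/3 - 1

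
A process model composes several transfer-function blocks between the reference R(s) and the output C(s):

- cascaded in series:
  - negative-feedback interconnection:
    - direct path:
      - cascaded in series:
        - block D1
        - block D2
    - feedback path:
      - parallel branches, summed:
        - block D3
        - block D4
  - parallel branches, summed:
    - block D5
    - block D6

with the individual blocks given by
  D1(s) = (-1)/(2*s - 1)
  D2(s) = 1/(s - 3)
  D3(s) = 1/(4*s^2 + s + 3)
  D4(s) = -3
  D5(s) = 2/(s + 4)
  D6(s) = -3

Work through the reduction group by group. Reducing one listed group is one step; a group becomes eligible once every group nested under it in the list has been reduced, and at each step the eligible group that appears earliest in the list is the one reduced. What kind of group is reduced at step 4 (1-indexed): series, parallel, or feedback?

Step 1 - cascade D1, D2
Step 2 - parallel reduction of D3, D4
Step 3 - close the feedback loop around (D1*D2), (D3+D4)
Step 4 - sum the parallel branches D5, D6
Step 5 - multiply [(D1*D2)/(1+(D1*D2)*(D3+D4))], (D5+D6) (series)
The group at step 4 is a parallel group.

Hence the answer: parallel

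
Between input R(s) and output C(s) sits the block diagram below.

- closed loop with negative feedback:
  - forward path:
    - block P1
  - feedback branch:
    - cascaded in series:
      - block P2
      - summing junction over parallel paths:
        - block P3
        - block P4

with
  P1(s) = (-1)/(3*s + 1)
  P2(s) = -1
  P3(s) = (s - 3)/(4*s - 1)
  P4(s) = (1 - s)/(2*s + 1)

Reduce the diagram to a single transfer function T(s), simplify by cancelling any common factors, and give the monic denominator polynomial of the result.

(1) parallel reduction of P3, P4, giving (-2*s^2 - 4)/(8*s^2 + 2*s - 1)
(2) reduce the series chain P2, (P3+P4), giving (2*s^2 + 4)/(8*s^2 + 2*s - 1)
(3) reduce the feedback loop with forward P1 and return (P2*(P3+P4)), giving (-8*s^2 - 2*s + 1)/(24*s^3 + 12*s^2 - s - 5)
T(s) is the step-3 result (common factors already cancelled). Leading coefficient of the denominator: 24. Divide through by 24 for the monic polynomial.

Answer: s^3 + s^2/2 - s/24 - 5/24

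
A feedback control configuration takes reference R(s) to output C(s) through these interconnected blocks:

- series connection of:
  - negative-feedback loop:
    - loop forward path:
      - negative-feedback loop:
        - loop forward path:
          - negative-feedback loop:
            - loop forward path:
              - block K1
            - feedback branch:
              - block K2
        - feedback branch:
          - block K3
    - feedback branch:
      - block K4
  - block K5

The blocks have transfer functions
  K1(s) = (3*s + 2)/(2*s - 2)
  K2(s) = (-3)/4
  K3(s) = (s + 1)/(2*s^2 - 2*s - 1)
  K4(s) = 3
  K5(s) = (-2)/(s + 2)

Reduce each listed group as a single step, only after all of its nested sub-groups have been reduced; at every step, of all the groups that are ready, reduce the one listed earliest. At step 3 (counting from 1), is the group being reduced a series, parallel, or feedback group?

[1] reduce the feedback loop with forward K1 and return K2
[2] feedback reduction of [K1/(1+K1*K2)], K3
[3] collapse the loop ([[K1/(1+K1*K2)]/(1+[K1/(1+K1*K2)]*K3)] forward, K4 return)
[4] combine [[[K1/(1+K1*K2)]/(1+[K1/(1+K1*K2)]*K3)]/(1+[[K1/(1+K1*K2)]/(1+[K1/(1+K1*K2)]*K3)]*K4)], K5 in series
The group at step 3 is a feedback group.

Therefore the answer is feedback.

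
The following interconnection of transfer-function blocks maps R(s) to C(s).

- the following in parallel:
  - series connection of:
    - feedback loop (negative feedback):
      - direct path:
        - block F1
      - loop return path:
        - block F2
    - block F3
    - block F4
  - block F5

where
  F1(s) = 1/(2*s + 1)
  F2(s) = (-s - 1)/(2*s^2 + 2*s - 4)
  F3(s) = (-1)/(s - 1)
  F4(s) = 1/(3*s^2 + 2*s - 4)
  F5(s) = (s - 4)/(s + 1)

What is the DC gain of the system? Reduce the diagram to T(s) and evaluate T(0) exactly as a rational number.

The answer is -21/5.

Reasoning:
1. feedback reduction of F1, F2 = (2*s^2 + 2*s - 4)/(4*s^3 + 6*s^2 - 7*s - 5)
2. multiply [F1/(1+F1*F2)], F3, F4 (series) = (-2*s - 4)/(12*s^5 + 26*s^4 - 25*s^3 - 53*s^2 + 18*s + 20)
3. reduce the parallel group ([F1/(1+F1*F2)]*F3*F4), F5 = (12*s^6 - 22*s^5 - 129*s^4 + 47*s^3 + 228*s^2 - 58*s - 84)/(12*s^6 + 38*s^5 + s^4 - 78*s^3 - 35*s^2 + 38*s + 20)
Step 3 gives the overall T(s). Then T(0) = -84/20 = -21/5.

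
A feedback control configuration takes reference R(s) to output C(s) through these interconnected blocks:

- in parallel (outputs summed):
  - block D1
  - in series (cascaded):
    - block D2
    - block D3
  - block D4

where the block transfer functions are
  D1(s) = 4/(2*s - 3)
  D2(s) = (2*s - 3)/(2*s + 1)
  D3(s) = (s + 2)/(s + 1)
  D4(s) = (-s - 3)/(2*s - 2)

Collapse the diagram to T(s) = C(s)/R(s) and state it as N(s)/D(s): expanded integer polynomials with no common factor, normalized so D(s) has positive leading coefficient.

Step 1. combine D2, D3 in series: (2*s^2 + s - 6)/(2*s^2 + 3*s + 1)
Step 2. add D1, (D2*D3), D4 (parallel), giving the overall T(s)

Therefore the answer is (4*s^4 - 12*s^3 - 7*s^2 + 74*s - 35)/(8*s^4 - 8*s^3 - 14*s^2 + 8*s + 6).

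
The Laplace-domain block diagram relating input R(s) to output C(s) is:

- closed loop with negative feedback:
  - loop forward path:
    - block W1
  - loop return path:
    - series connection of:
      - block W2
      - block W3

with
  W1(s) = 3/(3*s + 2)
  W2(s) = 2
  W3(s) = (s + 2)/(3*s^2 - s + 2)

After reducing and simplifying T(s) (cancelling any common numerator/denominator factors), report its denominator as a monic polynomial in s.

Step 1 - reduce the series chain W2, W3; result (2*s + 4)/(3*s^2 - s + 2)
Step 2 - reduce the feedback loop with forward W1 and return (W2*W3); result (9*s^2 - 3*s + 6)/(9*s^3 + 3*s^2 + 10*s + 16)
T(s) is the step-2 result (common factors already cancelled). Leading coefficient of the denominator: 9. Divide through by 9 for the monic polynomial.

Final answer: s^3 + s^2/3 + 10*s/9 + 16/9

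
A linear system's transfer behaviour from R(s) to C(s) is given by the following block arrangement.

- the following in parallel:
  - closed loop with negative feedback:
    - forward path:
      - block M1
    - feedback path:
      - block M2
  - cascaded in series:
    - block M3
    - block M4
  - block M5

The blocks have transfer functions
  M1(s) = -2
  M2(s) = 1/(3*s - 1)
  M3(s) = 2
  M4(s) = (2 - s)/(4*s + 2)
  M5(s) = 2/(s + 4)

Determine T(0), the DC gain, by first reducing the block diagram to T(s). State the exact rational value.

Step 1 - apply the feedback formula to M1, M2 -> (2 - 6*s)/(3*s - 3)
Step 2 - combine M3, M4 in series -> (2 - s)/(2*s + 1)
Step 3 - sum the parallel branches [M1/(1+M1*M2)], (M3*M4), M5 -> (-15*s^3 - 41*s^2 + 18*s - 22)/(6*s^3 + 21*s^2 - 15*s - 12)
The step-3 result is T(s). Setting s = 0: T(0) = -22/(-12) = 11/6.

Therefore the answer is 11/6.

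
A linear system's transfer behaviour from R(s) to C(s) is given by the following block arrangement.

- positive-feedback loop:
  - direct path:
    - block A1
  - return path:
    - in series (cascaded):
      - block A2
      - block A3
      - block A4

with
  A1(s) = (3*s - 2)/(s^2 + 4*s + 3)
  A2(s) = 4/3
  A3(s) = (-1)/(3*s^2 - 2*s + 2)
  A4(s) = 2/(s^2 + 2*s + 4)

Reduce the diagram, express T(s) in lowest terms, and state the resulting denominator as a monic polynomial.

Step 1 - combine A2, A3, A4 in series = (-8)/(9*s^4 + 12*s^3 + 30*s^2 - 12*s + 24)
Step 2 - apply the feedback formula to A1, (A2*A3*A4) = (27*s^5 + 18*s^4 + 66*s^3 - 96*s^2 + 96*s - 48)/(9*s^6 + 48*s^5 + 105*s^4 + 144*s^3 + 66*s^2 + 84*s + 56)
Step 2 gives the fully reduced T(s), with no common factor left to cancel. The denominator's leading coefficient is 9, so divide each of its coefficients by 9 to get the monic form.

Final answer: s^6 + 16*s^5/3 + 35*s^4/3 + 16*s^3 + 22*s^2/3 + 28*s/3 + 56/9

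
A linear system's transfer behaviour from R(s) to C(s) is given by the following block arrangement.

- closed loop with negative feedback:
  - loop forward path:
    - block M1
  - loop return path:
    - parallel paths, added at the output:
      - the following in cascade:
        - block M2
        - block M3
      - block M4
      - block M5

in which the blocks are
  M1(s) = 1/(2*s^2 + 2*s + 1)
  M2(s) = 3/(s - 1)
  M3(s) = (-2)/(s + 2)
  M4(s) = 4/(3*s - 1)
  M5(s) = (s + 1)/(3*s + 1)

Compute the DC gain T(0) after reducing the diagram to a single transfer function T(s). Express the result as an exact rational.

Reducing step by step:

(1) series reduction of M2, M3 -> (-6)/(s^2 + s - 2)
(2) add (M2*M3), M4, M5 (parallel) -> (3*s^4 + 17*s^3 - 43*s^2 - 25*s)/(9*s^4 + 9*s^3 - 19*s^2 - s + 2)
(3) feedback reduction of M1, ((M2*M3)+M4+M5) -> (9*s^4 + 9*s^3 - 19*s^2 - s + 2)/(18*s^6 + 36*s^5 - 8*s^4 - 14*s^3 - 60*s^2 - 22*s + 2)
The step-3 result is T(s). Setting s = 0: T(0) = 2/2 = 1.

Answer: 1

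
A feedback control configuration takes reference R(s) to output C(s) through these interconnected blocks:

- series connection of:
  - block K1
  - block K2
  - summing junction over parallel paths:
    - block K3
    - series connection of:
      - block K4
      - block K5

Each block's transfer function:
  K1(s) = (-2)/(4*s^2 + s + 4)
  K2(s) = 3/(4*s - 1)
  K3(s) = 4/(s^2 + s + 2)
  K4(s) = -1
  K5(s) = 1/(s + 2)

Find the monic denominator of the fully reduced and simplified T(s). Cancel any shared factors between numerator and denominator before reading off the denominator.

Reducing step by step:

[1] series reduction of K4, K5 -> (-1)/(s + 2)
[2] reduce the parallel group K3, (K4*K5) -> (-s^2 + 3*s + 6)/(s^3 + 3*s^2 + 4*s + 4)
[3] multiply K1, K2, (K3+(K4*K5)) (series) -> (6*s^2 - 18*s - 36)/(16*s^6 + 48*s^5 + 79*s^4 + 105*s^3 + 48*s^2 + 44*s - 16)
That last expression is T(s), already simplified. Scaling its denominator by 1/16 (the reciprocal of the leading coefficient) yields the monic denominator.

Answer: s^6 + 3*s^5 + 79*s^4/16 + 105*s^3/16 + 3*s^2 + 11*s/4 - 1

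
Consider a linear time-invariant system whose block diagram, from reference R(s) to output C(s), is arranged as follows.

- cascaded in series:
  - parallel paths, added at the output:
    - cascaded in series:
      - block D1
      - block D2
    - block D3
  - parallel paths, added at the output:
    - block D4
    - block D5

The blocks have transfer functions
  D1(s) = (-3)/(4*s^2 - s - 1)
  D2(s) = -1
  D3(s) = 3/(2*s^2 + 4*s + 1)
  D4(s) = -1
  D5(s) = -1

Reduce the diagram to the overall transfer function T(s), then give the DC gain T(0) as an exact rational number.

The answer is 0.

Reasoning:
Step 1 - cascade D1, D2 = 3/(4*s^2 - s - 1)
Step 2 - combine (D1*D2), D3 in parallel = (18*s^2 + 9*s)/(8*s^4 + 14*s^3 - 2*s^2 - 5*s - 1)
Step 3 - sum the parallel branches D4, D5 = -2
Step 4 - series reduction of ((D1*D2)+D3), (D4+D5) = (-36*s^2 - 18*s)/(8*s^4 + 14*s^3 - 2*s^2 - 5*s - 1)
Evaluating the step-4 result (the overall T(s)) at s = 0 gives T(0) = 0/(-1) = 0.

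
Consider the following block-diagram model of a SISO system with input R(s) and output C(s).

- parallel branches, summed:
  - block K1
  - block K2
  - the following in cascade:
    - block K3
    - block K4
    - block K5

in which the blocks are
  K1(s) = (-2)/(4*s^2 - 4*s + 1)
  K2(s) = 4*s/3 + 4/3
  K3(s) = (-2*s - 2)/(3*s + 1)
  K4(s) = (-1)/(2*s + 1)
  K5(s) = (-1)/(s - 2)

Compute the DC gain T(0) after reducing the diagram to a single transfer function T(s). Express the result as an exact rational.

Reducing step by step:

Step 1: series reduction of K3, K4, K5 = (-2*s - 2)/(6*s^3 - 7*s^2 - 9*s - 2)
Step 2: reduce the parallel group K1, K2, (K3*K4*K5) = (96*s^6 - 112*s^5 - 216*s^4 + 16*s^3 + 122*s^2 + 60*s - 2)/(72*s^5 - 156*s^4 - 6*s^3 + 63*s^2 - 3*s - 6)
The step-2 result is T(s). Setting s = 0: T(0) = -2/(-6) = 1/3.

Answer: 1/3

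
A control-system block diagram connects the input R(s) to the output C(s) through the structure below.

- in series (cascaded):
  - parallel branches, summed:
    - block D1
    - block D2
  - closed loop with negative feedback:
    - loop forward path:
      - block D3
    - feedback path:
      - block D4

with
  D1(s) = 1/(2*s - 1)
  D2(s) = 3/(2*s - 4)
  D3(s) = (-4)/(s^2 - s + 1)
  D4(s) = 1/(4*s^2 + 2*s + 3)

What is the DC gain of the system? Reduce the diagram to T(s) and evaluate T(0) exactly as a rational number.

(1) combine D1, D2 in parallel gives (8*s - 7)/(4*s^2 - 10*s + 4)
(2) close the feedback loop around D3, D4 gives (-16*s^2 - 8*s - 12)/(4*s^4 - 2*s^3 + 5*s^2 - s - 1)
(3) multiply (D1+D2), [D3/(1+D3*D4)] (series) gives (-64*s^3 + 24*s^2 - 20*s + 42)/(8*s^6 - 24*s^5 + 28*s^4 - 31*s^3 + 13*s^2 + 3*s - 2)
That last expression is T(s); at s = 0 only the constant terms survive, so T(0) = 42/(-2) = -21.

Therefore the answer is -21.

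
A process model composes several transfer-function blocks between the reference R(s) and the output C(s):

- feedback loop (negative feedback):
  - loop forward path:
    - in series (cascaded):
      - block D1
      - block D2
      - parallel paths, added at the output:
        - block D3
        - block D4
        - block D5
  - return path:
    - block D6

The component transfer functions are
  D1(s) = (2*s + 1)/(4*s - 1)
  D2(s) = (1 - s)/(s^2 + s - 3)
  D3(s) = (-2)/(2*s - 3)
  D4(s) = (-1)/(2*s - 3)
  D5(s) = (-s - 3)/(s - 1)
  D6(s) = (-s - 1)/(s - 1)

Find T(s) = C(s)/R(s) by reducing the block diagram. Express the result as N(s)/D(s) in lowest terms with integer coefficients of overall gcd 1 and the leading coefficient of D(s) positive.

(1) combine D3, D4, D5 in parallel gives (-2*s^2 - 6*s + 12)/(2*s^2 - 5*s + 3)
(2) series reduction of D1, D2, (D3+D4+D5) gives (4*s^3 + 14*s^2 - 18*s - 12)/(8*s^4 - 6*s^3 - 35*s^2 + 45*s - 9)
(3) collapse the loop ((D1*D2*(D3+D4+D5)) forward, D6 return), which is the overall transfer function T(s) = C(s)/R(s) in lowest terms

Final answer: (4*s^4 + 10*s^3 - 32*s^2 + 6*s + 12)/(8*s^5 - 18*s^4 - 47*s^3 + 84*s^2 - 24*s + 21)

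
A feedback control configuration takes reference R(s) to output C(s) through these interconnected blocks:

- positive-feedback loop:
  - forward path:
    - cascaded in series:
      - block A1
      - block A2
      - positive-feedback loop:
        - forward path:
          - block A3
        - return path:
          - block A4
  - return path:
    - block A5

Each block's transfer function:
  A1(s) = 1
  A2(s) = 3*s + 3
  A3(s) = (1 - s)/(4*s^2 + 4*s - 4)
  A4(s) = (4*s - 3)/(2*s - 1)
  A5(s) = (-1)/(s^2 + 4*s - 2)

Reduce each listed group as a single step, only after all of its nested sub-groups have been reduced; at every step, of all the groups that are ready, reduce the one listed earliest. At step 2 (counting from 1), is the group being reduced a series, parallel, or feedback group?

The answer is series.

Reasoning:
Step 1. close the feedback loop around A3, A4
Step 2. series reduction of A1, A2, [A3/(1-A3*A4)]
Step 3. apply the feedback formula to (A1*A2*[A3/(1-A3*A4)]), A5
Step 2: series.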